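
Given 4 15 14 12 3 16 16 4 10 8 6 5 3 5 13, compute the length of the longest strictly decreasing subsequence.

8

One longest decreasing subsequence is 15, 14, 12, 10, 8, 6, 5, 3 (positions 2,3,4,9,10,11,12,13), of length 8; no longer one exists.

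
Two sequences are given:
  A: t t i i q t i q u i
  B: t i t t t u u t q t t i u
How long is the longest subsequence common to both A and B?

A longest common subsequence is ttqtiu (length 6); the LCS DP confirms no longer common subsequence exists.

6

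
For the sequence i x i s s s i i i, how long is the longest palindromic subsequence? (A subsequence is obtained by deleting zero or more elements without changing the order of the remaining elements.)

7

One longest palindromic subsequence is iisssii (positions 1,3,4,5,6,8,9); it reads the same forward and backward, and the interval DP gives dp[1][9] = 7.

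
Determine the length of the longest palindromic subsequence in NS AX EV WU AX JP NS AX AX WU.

Using dp[i][j] = 2 + dp[i+1][j−1] if the ends match, else max(dp[i+1][j], dp[i][j−1]):
dp[1][10] = 5. A witness is WU AX AX AX WU at positions 4,5,8,9,10.

5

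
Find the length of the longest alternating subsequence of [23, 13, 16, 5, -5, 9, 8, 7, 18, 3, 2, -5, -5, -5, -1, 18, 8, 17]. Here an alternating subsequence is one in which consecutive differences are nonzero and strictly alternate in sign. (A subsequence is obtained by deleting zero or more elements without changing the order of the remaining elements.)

11

Track the best alternating length ending on an up-step vs a down-step at each position: up/down = 1/1, 1/2, 3/2, 1/4, 1/4, 5/4, 5/6, 5/6, 7/2, 5/8, 5/8, 1/8, 1/8, 1/8, 9/8, 9/2, 9/10, 11/10.
The maximum over both is 11; one such subsequence is 23, 13, 16, 5, 9, 8, 18, 3, 18, 8, 17.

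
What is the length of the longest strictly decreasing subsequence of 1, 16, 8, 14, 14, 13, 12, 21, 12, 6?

One longest decreasing subsequence is 16, 14, 13, 12, 6 (positions 2,4,6,7,10), of length 5; no longer one exists.

5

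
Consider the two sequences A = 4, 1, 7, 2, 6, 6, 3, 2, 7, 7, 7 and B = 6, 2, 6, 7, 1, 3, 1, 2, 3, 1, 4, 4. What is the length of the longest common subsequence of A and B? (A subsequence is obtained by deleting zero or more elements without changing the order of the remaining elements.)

A longest common subsequence is 2, 6, 3, 2 (length 4); the LCS DP confirms no longer common subsequence exists.

4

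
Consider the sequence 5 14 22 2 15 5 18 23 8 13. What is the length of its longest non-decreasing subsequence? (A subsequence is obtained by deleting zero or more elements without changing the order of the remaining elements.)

5

Scanning left to right, the best length ending at each element is: 5→1, 14→2, 22→3, 2→1, 15→3, 5→2, 18→4, 23→5, 8→3, 13→4.
So the longest non-decreasing subsequence has length 5, e.g. 5, 14, 15, 18, 23.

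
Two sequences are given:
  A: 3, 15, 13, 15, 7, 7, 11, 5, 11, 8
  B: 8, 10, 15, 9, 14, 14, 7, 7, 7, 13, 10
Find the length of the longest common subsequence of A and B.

3

Backtracking the LCS table gives one alignment: 15 (A2,B3) → 7 (A5,B8) → 7 (A6,B9).
So the longest common subsequence has length 3.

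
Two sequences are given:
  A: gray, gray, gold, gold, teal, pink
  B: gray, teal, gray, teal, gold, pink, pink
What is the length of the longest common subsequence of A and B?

A longest common subsequence is gray, gray, gold, pink (length 4); the LCS DP confirms no longer common subsequence exists.

4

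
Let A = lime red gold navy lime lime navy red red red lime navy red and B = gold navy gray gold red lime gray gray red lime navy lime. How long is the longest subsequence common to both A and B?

6

Backtracking the LCS table gives one alignment: gold (A3,B1) → navy (A4,B2) → lime (A5,B6) → lime (A6,B10) → navy (A7,B11) → lime (A11,B12).
So the longest common subsequence has length 6.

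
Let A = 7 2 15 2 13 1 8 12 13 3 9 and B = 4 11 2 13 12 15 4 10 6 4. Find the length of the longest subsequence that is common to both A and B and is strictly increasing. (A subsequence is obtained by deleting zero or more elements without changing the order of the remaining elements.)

2

For each value that appears in both, track the longest common increasing run ending there.
The best achievable length is 2; one witness is 2, 13 (A-positions 2,5, B-positions 3,4).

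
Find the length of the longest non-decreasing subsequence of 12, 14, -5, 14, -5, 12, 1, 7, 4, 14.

5

One longest non-decreasing subsequence is -5, -5, 1, 7, 14 (positions 3,5,7,8,10), of length 5; no longer one exists.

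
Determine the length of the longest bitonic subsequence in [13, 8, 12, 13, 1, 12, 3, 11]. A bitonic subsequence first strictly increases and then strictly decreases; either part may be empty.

5

Let inc[i] be the LIS ending at i and dec[i] the longest strictly decreasing subsequence starting at i. inc = [1, 1, 2, 3, 1, 2, 2, 3], dec = [3, 2, 2, 3, 1, 2, 1, 1].
max_i inc[i]+dec[i]−1 = 5, with one witness 8, 12, 13, 12, 11.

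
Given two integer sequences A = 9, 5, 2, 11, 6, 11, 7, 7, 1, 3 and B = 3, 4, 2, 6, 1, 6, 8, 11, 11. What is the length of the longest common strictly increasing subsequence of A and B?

A longest common strictly increasing subsequence is 2, 6, 11 (length 3); it appears in order in both A and B, and no longer such subsequence exists.

3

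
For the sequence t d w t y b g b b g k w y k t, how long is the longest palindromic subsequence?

Using dp[i][j] = 2 + dp[i+1][j−1] if the ends match, else max(dp[i+1][j], dp[i][j−1]):
dp[1][15] = 8. A witness is tygbbgyt at positions 1,5,7,8,9,10,13,15.

8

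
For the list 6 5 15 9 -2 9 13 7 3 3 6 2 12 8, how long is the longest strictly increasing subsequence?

Let dp[i] be the longest increasing subsequence ending at position i. Then dp = [1, 1, 2, 2, 1, 2, 3, 2, 2, 2, 3, 2, 4, 4].
The maximum is 4; one witness is -2, 3, 6, 12 at positions 5,9,11,13.

4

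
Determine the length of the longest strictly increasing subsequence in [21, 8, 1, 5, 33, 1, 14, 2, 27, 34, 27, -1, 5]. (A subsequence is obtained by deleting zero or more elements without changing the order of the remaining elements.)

Scanning left to right, the best length ending at each element is: 21→1, 8→1, 1→1, 5→2, 33→3, 1→1, 14→3, 2→2, 27→4, 34→5, 27→4, -1→1, 5→3.
So the longest increasing subsequence has length 5, e.g. 1, 5, 14, 27, 34.

5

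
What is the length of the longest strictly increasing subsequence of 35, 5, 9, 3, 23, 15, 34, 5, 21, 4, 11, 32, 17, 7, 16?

5

Let dp[i] be the longest increasing subsequence ending at position i. Then dp = [1, 1, 2, 1, 3, 3, 4, 2, 4, 2, 3, 5, 4, 3, 4].
The maximum is 5; one witness is 5, 9, 15, 21, 32 at positions 2,3,6,9,12.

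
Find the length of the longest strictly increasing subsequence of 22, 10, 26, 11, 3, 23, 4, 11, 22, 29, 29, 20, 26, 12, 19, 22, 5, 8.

6

Let dp[i] be the longest increasing subsequence ending at position i. Then dp = [1, 1, 2, 2, 1, 3, 2, 3, 4, 5, 5, 4, 5, 4, 5, 6, 3, 4].
The maximum is 6; one witness is 3, 4, 11, 12, 19, 22 at positions 5,7,8,14,15,16.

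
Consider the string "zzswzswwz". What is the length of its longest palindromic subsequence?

Using dp[i][j] = 2 + dp[i+1][j−1] if the ends match, else max(dp[i+1][j], dp[i][j−1]):
dp[1][9] = 5. A witness is zwwwz at positions 1,4,7,8,9.

5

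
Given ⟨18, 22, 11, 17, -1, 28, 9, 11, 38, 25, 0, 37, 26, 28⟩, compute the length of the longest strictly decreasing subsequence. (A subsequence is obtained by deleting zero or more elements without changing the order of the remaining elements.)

Scanning left to right, the best length ending at each element is: 18→1, 22→1, 11→2, 17→2, -1→3, 28→1, 9→3, 11→3, 38→1, 25→2, 0→4, 37→2, 26→3, 28→3.
So the longest decreasing subsequence has length 4, e.g. 18, 11, 9, 0.

4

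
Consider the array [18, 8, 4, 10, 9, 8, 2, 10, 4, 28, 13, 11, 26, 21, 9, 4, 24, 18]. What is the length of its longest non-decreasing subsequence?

6

Let dp[i] be the longest non-decreasing subsequence ending at position i. Then dp = [1, 1, 1, 2, 2, 2, 1, 3, 2, 4, 4, 4, 5, 5, 3, 3, 6, 5].
The maximum is 6; one witness is 8, 10, 10, 13, 21, 24 at positions 2,4,8,11,14,17.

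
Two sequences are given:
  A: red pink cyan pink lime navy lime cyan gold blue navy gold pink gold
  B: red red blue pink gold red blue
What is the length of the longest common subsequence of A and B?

A longest common subsequence is red, pink, gold, blue (length 4); the LCS DP confirms no longer common subsequence exists.

4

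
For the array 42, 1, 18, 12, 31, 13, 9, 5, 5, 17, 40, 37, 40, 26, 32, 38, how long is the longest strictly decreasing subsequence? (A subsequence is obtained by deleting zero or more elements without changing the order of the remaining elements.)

5

One longest decreasing subsequence is 42, 18, 12, 9, 5 (positions 1,3,4,7,8), of length 5; no longer one exists.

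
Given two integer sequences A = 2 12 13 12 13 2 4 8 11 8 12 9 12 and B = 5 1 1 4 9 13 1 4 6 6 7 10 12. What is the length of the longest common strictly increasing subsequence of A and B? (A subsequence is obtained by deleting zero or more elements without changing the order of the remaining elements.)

3

A longest common strictly increasing subsequence is 4, 9, 12 (length 3); it appears in order in both A and B, and no longer such subsequence exists.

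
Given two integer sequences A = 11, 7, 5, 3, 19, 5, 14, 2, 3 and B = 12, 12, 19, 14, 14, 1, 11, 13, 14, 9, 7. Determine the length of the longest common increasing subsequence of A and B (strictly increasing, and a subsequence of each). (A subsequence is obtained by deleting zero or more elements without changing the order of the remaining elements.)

2

For each value that appears in both, track the longest common increasing run ending there.
The best achievable length is 2; one witness is 11, 14 (A-positions 1,7, B-positions 7,9).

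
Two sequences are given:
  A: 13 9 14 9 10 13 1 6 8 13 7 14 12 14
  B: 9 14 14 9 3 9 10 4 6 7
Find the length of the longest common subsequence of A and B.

Backtracking the LCS table gives one alignment: 9 (A2,B1) → 14 (A3,B3) → 9 (A4,B6) → 10 (A5,B7) → 6 (A8,B9) → 7 (A11,B10).
So the longest common subsequence has length 6.

6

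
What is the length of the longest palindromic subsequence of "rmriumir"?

One longest palindromic subsequence is rimir (positions 1,4,6,7,8); it reads the same forward and backward, and the interval DP gives dp[1][8] = 5.

5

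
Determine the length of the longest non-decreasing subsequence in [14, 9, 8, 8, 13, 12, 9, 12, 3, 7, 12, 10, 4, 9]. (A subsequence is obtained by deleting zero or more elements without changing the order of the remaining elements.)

One longest non-decreasing subsequence is 8, 8, 12, 12, 12 (positions 3,4,6,8,11), of length 5; no longer one exists.

5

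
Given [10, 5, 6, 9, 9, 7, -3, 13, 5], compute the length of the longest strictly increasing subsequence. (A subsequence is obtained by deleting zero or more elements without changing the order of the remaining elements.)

4

One longest increasing subsequence is 5, 6, 9, 13 (positions 2,3,4,8), of length 4; no longer one exists.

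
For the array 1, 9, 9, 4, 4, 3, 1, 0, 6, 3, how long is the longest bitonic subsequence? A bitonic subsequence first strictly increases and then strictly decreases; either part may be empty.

6

Let inc[i] be the LIS ending at i and dec[i] the longest strictly decreasing subsequence starting at i. inc = [1, 2, 2, 2, 2, 2, 1, 1, 3, 2], dec = [2, 5, 5, 4, 4, 3, 2, 1, 2, 1].
max_i inc[i]+dec[i]−1 = 6, with one witness 1, 9, 4, 3, 1, 0.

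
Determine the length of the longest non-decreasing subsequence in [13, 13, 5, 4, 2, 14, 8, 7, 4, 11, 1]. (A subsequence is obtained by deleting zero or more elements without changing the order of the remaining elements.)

One longest non-decreasing subsequence is 13, 13, 14 (positions 1,2,6), of length 3; no longer one exists.

3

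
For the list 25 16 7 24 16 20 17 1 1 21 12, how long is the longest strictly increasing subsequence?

4

One longest increasing subsequence is 7, 16, 20, 21 (positions 3,5,6,10), of length 4; no longer one exists.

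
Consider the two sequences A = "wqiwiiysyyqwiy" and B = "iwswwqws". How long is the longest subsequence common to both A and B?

A longest common subsequence is iwsqw (length 5); the LCS DP confirms no longer common subsequence exists.

5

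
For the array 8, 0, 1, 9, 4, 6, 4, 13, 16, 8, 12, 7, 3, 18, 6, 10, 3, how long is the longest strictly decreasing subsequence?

Let dp[i] be the longest decreasing subsequence ending at position i. Then dp = [1, 2, 2, 1, 2, 2, 3, 1, 1, 2, 2, 3, 4, 1, 4, 3, 5].
The maximum is 5; one witness is 9, 8, 7, 6, 3 at positions 4,10,12,15,17.

5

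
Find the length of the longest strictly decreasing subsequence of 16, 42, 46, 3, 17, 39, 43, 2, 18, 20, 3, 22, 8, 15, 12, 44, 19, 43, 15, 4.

6

Let dp[i] be the longest decreasing subsequence ending at position i. Then dp = [1, 1, 1, 2, 2, 2, 2, 3, 3, 3, 4, 3, 4, 4, 5, 2, 4, 3, 5, 6].
The maximum is 6; one witness is 42, 39, 18, 15, 12, 4 at positions 2,6,9,14,15,20.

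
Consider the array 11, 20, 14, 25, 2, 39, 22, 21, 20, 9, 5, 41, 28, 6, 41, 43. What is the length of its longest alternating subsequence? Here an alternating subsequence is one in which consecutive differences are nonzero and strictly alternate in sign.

A longest alternating subsequence is 11, 20, 14, 25, 2, 39, 22, 41, 28, 41 (positions 1,2,3,4,5,6,7,12,13,15); its 9 consecutive differences strictly alternate in sign, and length 10 is optimal.

10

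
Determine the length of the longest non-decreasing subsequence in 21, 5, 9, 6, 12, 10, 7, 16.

Let dp[i] be the longest non-decreasing subsequence ending at position i. Then dp = [1, 1, 2, 2, 3, 3, 3, 4].
The maximum is 4; one witness is 5, 9, 12, 16 at positions 2,3,5,8.

4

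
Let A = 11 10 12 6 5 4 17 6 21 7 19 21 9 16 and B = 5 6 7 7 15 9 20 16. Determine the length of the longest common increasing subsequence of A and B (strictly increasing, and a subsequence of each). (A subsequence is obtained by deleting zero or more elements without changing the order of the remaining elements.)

5

A longest common strictly increasing subsequence is 5, 6, 7, 9, 16 (length 5); it appears in order in both A and B, and no longer such subsequence exists.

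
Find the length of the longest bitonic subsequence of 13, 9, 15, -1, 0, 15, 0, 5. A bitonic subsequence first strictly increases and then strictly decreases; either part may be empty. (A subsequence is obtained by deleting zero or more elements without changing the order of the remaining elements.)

4

Let inc[i] be the LIS ending at i and dec[i] the longest strictly decreasing subsequence starting at i. inc = [1, 1, 2, 1, 2, 3, 2, 3], dec = [3, 2, 2, 1, 1, 2, 1, 1].
max_i inc[i]+dec[i]−1 = 4, with one witness -1, 0, 15, 5.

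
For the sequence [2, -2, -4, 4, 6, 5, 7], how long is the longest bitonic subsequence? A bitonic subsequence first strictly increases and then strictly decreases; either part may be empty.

4

One longest bitonic subsequence is 2, 4, 6, 5 (positions 1,4,5,6): it rises to 6 then falls. Length 4 is optimal.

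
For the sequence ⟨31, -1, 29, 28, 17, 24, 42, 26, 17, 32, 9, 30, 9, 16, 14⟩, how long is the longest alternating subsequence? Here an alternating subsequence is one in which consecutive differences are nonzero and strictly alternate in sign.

Track the best alternating length ending on an up-step vs a down-step at each position: up/down = 1/1, 1/2, 3/2, 3/4, 3/4, 5/4, 5/1, 5/6, 3/6, 7/6, 3/8, 9/8, 3/10, 11/10, 11/12.
The maximum over both is 12; one such subsequence is 31, -1, 29, 28, 42, 26, 32, 9, 30, 9, 16, 14.

12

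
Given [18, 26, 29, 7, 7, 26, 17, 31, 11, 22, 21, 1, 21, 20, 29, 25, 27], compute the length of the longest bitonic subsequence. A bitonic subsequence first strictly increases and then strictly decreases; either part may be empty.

One longest bitonic subsequence is 18, 26, 29, 26, 22, 21, 20 (positions 1,2,3,6,10,13,14): it rises to 29 then falls. Length 7 is optimal.

7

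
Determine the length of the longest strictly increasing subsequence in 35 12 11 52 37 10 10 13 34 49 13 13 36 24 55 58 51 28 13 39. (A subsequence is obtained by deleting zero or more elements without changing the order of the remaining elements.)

6

One longest increasing subsequence is 12, 13, 34, 49, 55, 58 (positions 2,8,9,10,15,16), of length 6; no longer one exists.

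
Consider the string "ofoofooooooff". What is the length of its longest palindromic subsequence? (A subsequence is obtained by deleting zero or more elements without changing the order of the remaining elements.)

One longest palindromic subsequence is ffooooooff (positions 2,5,6,7,8,9,10,11,12,13); it reads the same forward and backward, and the interval DP gives dp[1][13] = 10.

10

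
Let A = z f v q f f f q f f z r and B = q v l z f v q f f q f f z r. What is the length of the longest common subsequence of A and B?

11

Backtracking the LCS table gives one alignment: z (A1,B4) → f (A2,B5) → v (A3,B6) → q (A4,B7) → f (A6,B8) → f (A7,B9) → q (A8,B10) → f (A9,B11) → f (A10,B12) → z (A11,B13) → r (A12,B14).
So the longest common subsequence has length 11.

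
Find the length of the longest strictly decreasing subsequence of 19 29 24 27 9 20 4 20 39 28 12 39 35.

4

Scanning left to right, the best length ending at each element is: 19→1, 29→1, 24→2, 27→2, 9→3, 20→3, 4→4, 20→3, 39→1, 28→2, 12→4, 39→1, 35→2.
So the longest decreasing subsequence has length 4, e.g. 29, 24, 9, 4.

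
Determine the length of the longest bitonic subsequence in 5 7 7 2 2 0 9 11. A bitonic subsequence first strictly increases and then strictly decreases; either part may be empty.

Let inc[i] be the LIS ending at i and dec[i] the longest strictly decreasing subsequence starting at i. inc = [1, 2, 2, 1, 1, 1, 3, 4], dec = [3, 3, 3, 2, 2, 1, 1, 1].
max_i inc[i]+dec[i]−1 = 4, with one witness 5, 7, 2, 0.

4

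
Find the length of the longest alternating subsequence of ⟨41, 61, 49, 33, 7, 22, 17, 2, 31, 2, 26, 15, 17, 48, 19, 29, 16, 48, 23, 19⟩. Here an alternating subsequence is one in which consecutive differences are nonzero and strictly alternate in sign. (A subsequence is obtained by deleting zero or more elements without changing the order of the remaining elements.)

15

Track the best alternating length ending on an up-step vs a down-step at each position: up/down = 1/1, 2/1, 2/3, 1/3, 1/3, 4/3, 4/5, 1/5, 6/3, 1/7, 8/7, 8/9, 10/9, 10/3, 10/11, 12/11, 10/13, 14/3, 14/15, 14/15.
The maximum over both is 15; one such subsequence is 41, 61, 7, 22, 17, 31, 2, 26, 15, 48, 19, 29, 16, 48, 23.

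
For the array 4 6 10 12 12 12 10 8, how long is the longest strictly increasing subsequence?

One longest increasing subsequence is 4, 6, 10, 12 (positions 1,2,3,4), of length 4; no longer one exists.

4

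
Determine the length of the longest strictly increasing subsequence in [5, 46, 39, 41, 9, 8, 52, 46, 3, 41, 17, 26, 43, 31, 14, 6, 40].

Scanning left to right, the best length ending at each element is: 5→1, 46→2, 39→2, 41→3, 9→2, 8→2, 52→4, 46→4, 3→1, 41→3, 17→3, 26→4, 43→5, 31→5, 14→3, 6→2, 40→6.
So the longest increasing subsequence has length 6, e.g. 5, 9, 17, 26, 31, 40.

6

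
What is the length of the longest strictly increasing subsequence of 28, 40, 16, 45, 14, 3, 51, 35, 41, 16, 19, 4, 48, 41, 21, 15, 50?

5

One longest increasing subsequence is 28, 40, 45, 48, 50 (positions 1,2,4,13,17), of length 5; no longer one exists.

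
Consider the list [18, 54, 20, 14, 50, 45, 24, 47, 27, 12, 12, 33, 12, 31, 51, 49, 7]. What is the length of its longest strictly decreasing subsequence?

Scanning left to right, the best length ending at each element is: 18→1, 54→1, 20→2, 14→3, 50→2, 45→3, 24→4, 47→3, 27→4, 12→5, 12→5, 33→4, 12→5, 31→5, 51→2, 49→3, 7→6.
So the longest decreasing subsequence has length 6, e.g. 54, 50, 45, 24, 12, 7.

6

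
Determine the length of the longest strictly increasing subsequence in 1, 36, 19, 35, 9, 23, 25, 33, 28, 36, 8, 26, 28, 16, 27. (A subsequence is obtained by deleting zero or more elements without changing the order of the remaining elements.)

6

Scanning left to right, the best length ending at each element is: 1→1, 36→2, 19→2, 35→3, 9→2, 23→3, 25→4, 33→5, 28→5, 36→6, 8→2, 26→5, 28→6, 16→3, 27→6.
So the longest increasing subsequence has length 6, e.g. 1, 19, 23, 25, 33, 36.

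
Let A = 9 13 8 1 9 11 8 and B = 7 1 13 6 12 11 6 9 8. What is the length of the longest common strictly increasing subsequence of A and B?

A longest common strictly increasing subsequence is 1, 11 (length 2); it appears in order in both A and B, and no longer such subsequence exists.

2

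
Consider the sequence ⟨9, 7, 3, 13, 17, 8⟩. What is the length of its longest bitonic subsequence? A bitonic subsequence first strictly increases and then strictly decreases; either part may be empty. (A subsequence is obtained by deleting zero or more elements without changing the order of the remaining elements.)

One longest bitonic subsequence is 9, 13, 17, 8 (positions 1,4,5,6): it rises to 17 then falls. Length 4 is optimal.

4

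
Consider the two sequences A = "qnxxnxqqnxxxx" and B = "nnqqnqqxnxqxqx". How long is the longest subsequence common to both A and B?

9

A longest common subsequence is nnqqnxxxx (length 9); the LCS DP confirms no longer common subsequence exists.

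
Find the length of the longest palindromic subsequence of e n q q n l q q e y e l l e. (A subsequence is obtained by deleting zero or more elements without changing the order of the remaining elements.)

7

Using dp[i][j] = 2 + dp[i+1][j−1] if the ends match, else max(dp[i+1][j], dp[i][j−1]):
dp[1][14] = 7. A witness is eleyele at positions 1,6,9,10,11,13,14.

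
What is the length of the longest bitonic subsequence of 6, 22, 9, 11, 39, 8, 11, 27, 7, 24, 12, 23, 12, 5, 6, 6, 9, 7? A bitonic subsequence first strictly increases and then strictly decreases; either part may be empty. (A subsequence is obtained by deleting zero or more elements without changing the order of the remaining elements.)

10

One longest bitonic subsequence is 6, 9, 11, 39, 27, 24, 23, 12, 9, 7 (positions 1,3,4,5,8,10,12,13,17,18): it rises to 39 then falls. Length 10 is optimal.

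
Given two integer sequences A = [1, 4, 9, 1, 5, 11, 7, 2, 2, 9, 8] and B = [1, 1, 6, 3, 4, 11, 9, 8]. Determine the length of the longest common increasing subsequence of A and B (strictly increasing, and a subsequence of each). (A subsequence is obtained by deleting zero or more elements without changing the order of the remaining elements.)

3

A longest common strictly increasing subsequence is 1, 4, 11 (length 3); it appears in order in both A and B, and no longer such subsequence exists.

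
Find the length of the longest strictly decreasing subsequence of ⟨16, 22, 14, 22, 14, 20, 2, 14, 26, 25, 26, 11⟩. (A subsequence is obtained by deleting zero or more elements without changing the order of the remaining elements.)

Let dp[i] be the longest decreasing subsequence ending at position i. Then dp = [1, 1, 2, 1, 2, 2, 3, 3, 1, 2, 1, 4].
The maximum is 4; one witness is 22, 20, 14, 11 at positions 2,6,8,12.

4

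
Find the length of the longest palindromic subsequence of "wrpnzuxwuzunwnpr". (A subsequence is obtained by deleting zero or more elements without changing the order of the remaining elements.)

11

Using dp[i][j] = 2 + dp[i+1][j−1] if the ends match, else max(dp[i+1][j], dp[i][j−1]):
dp[1][16] = 11. A witness is rpnwuzuwnpr at positions 2,3,4,8,9,10,11,13,14,15,16.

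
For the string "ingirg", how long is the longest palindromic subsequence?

3

Using dp[i][j] = 2 + dp[i+1][j−1] if the ends match, else max(dp[i+1][j], dp[i][j−1]):
dp[1][6] = 3. A witness is grg at positions 3,5,6.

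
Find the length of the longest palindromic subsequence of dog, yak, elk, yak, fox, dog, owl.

5

Using dp[i][j] = 2 + dp[i+1][j−1] if the ends match, else max(dp[i+1][j], dp[i][j−1]):
dp[1][7] = 5. A witness is dog yak elk yak dog at positions 1,2,3,4,6.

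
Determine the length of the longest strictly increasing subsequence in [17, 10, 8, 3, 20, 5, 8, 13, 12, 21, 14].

5

One longest increasing subsequence is 3, 5, 8, 13, 21 (positions 4,6,7,8,10), of length 5; no longer one exists.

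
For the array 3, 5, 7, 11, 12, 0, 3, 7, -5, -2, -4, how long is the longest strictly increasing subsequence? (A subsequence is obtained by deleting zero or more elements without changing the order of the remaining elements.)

5

Scanning left to right, the best length ending at each element is: 3→1, 5→2, 7→3, 11→4, 12→5, 0→1, 3→2, 7→3, -5→1, -2→2, -4→2.
So the longest increasing subsequence has length 5, e.g. 3, 5, 7, 11, 12.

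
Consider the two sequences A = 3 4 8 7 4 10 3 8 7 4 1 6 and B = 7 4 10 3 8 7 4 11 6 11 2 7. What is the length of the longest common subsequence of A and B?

A longest common subsequence is 7, 4, 10, 3, 8, 7, 4, 6 (length 8); the LCS DP confirms no longer common subsequence exists.

8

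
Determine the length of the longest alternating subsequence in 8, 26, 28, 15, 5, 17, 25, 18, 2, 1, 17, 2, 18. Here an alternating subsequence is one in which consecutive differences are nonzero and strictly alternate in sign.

8

Track the best alternating length ending on an up-step vs a down-step at each position: up/down = 1/1, 2/1, 2/1, 2/3, 1/3, 4/3, 4/3, 4/5, 1/5, 1/5, 6/5, 6/7, 8/5.
The maximum over both is 8; one such subsequence is 8, 26, 15, 17, 2, 17, 2, 18.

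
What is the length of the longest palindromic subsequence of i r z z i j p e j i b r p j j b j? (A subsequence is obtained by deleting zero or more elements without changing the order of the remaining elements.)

7

One longest palindromic subsequence is rijejir (positions 2,5,6,8,9,10,12); it reads the same forward and backward, and the interval DP gives dp[1][17] = 7.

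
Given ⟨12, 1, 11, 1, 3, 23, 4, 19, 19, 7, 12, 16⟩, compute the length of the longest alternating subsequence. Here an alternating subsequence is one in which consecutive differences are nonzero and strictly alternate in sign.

9

A longest alternating subsequence is 12, 1, 11, 1, 23, 4, 19, 7, 12 (positions 1,2,3,4,6,7,8,10,11); its 8 consecutive differences strictly alternate in sign, and length 9 is optimal.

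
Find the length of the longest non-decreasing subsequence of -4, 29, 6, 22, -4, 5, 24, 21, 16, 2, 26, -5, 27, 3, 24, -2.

One longest non-decreasing subsequence is -4, 6, 22, 24, 26, 27 (positions 1,3,4,7,11,13), of length 6; no longer one exists.

6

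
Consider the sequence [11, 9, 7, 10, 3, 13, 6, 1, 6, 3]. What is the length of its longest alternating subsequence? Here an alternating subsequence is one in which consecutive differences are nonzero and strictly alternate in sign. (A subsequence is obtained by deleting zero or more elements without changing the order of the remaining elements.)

Track the best alternating length ending on an up-step vs a down-step at each position: up/down = 1/1, 1/2, 1/2, 3/2, 1/4, 5/1, 5/6, 1/6, 7/6, 7/8.
The maximum over both is 8; one such subsequence is 11, 9, 10, 3, 13, 1, 6, 3.

8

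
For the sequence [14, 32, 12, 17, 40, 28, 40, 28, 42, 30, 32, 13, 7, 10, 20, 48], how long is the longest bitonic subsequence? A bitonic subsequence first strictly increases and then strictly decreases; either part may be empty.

8

Let inc[i] be the LIS ending at i and dec[i] the longest strictly decreasing subsequence starting at i. inc = [1, 2, 1, 2, 3, 3, 4, 3, 5, 4, 5, 2, 1, 2, 3, 6], dec = [3, 4, 2, 3, 4, 3, 4, 3, 4, 3, 3, 2, 1, 1, 1, 1].
max_i inc[i]+dec[i]−1 = 8, with one witness 14, 17, 28, 40, 42, 32, 13, 10.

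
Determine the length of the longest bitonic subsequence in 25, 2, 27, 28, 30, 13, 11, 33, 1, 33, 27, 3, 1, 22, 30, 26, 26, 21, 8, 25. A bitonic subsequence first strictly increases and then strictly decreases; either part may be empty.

Let inc[i] be the LIS ending at i and dec[i] the longest strictly decreasing subsequence starting at i. inc = [1, 1, 2, 3, 4, 2, 2, 5, 1, 5, 3, 2, 1, 3, 4, 4, 4, 3, 3, 4], dec = [5, 2, 5, 5, 5, 4, 3, 5, 1, 5, 4, 2, 1, 3, 4, 3, 3, 2, 1, 1].
max_i inc[i]+dec[i]−1 = 9, with one witness 25, 27, 28, 30, 33, 30, 26, 21, 8.

9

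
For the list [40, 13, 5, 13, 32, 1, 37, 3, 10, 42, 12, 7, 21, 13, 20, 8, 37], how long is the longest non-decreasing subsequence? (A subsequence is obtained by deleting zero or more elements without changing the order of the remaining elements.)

7

Let dp[i] be the longest non-decreasing subsequence ending at position i. Then dp = [1, 1, 1, 2, 3, 1, 4, 2, 3, 5, 4, 3, 5, 5, 6, 4, 7].
The maximum is 7; one witness is 1, 3, 10, 12, 13, 20, 37 at positions 6,8,9,11,14,15,17.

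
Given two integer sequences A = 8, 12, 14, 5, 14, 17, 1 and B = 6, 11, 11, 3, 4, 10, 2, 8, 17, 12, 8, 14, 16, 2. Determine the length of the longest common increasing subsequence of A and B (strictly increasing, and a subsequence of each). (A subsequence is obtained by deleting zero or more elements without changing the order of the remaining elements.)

A longest common strictly increasing subsequence is 8, 12, 14 (length 3); it appears in order in both A and B, and no longer such subsequence exists.

3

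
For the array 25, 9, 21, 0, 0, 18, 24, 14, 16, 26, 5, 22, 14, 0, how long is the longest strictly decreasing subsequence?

One longest decreasing subsequence is 25, 21, 18, 14, 5, 0 (positions 1,3,6,8,11,14), of length 6; no longer one exists.

6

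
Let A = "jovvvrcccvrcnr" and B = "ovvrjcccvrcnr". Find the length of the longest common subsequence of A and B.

Backtracking the LCS table gives one alignment: o (A2,B1) → v (A4,B2) → v (A5,B3) → r (A6,B4) → c (A7,B6) → c (A8,B7) → c (A9,B8) → v (A10,B9) → r (A11,B10) → c (A12,B11) → n (A13,B12) → r (A14,B13).
So the longest common subsequence has length 12.

12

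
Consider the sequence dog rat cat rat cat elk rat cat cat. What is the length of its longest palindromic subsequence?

5

One longest palindromic subsequence is cat cat rat cat cat (positions 3,5,7,8,9); it reads the same forward and backward, and the interval DP gives dp[1][9] = 5.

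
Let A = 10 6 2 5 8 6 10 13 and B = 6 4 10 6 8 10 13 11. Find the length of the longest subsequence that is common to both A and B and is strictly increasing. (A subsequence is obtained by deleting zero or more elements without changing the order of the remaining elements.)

A longest common strictly increasing subsequence is 6, 8, 10, 13 (length 4); it appears in order in both A and B, and no longer such subsequence exists.

4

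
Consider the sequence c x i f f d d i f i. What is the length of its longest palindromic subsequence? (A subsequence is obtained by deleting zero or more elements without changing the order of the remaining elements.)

6

Using dp[i][j] = 2 + dp[i+1][j−1] if the ends match, else max(dp[i+1][j], dp[i][j−1]):
dp[1][10] = 6. A witness is ifddfi at positions 3,4,6,7,9,10.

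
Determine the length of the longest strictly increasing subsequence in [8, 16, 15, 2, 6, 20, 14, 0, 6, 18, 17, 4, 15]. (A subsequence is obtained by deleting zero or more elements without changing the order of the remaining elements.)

Scanning left to right, the best length ending at each element is: 8→1, 16→2, 15→2, 2→1, 6→2, 20→3, 14→3, 0→1, 6→2, 18→4, 17→4, 4→2, 15→4.
So the longest increasing subsequence has length 4, e.g. 2, 6, 14, 18.

4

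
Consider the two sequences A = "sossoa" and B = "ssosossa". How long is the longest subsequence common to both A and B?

A longest common subsequence is sossa (length 5); the LCS DP confirms no longer common subsequence exists.

5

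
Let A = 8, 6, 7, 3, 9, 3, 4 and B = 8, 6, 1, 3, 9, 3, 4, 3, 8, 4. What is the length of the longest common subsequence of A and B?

6

A longest common subsequence is 8, 6, 3, 9, 3, 4 (length 6); the LCS DP confirms no longer common subsequence exists.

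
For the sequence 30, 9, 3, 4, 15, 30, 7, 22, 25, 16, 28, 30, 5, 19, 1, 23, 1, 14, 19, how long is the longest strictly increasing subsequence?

7

Let dp[i] be the longest increasing subsequence ending at position i. Then dp = [1, 1, 1, 2, 3, 4, 3, 4, 5, 4, 6, 7, 3, 5, 1, 6, 1, 4, 5].
The maximum is 7; one witness is 3, 4, 15, 22, 25, 28, 30 at positions 3,4,5,8,9,11,12.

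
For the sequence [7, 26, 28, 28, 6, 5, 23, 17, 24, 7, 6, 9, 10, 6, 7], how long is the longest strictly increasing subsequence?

Scanning left to right, the best length ending at each element is: 7→1, 26→2, 28→3, 28→3, 6→1, 5→1, 23→2, 17→2, 24→3, 7→2, 6→2, 9→3, 10→4, 6→2, 7→3.
So the longest increasing subsequence has length 4, e.g. 6, 7, 9, 10.

4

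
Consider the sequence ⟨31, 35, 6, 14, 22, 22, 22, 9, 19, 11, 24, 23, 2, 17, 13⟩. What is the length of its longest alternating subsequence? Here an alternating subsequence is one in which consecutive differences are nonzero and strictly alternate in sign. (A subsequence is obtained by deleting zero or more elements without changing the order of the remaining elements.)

Track the best alternating length ending on an up-step vs a down-step at each position: up/down = 1/1, 2/1, 1/3, 4/3, 4/3, 4/3, 4/3, 4/5, 6/5, 6/7, 8/3, 8/9, 1/9, 10/9, 10/11.
The maximum over both is 11; one such subsequence is 31, 35, 6, 14, 9, 19, 11, 24, 2, 17, 13.

11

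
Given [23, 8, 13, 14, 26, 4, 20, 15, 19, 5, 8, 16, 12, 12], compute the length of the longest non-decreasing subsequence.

Scanning left to right, the best length ending at each element is: 23→1, 8→1, 13→2, 14→3, 26→4, 4→1, 20→4, 15→4, 19→5, 5→2, 8→3, 16→5, 12→4, 12→5.
So the longest non-decreasing subsequence has length 5, e.g. 8, 13, 14, 15, 19.

5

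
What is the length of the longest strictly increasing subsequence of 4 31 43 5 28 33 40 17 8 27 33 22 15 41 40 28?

Scanning left to right, the best length ending at each element is: 4→1, 31→2, 43→3, 5→2, 28→3, 33→4, 40→5, 17→3, 8→3, 27→4, 33→5, 22→4, 15→4, 41→6, 40→6, 28→5.
So the longest increasing subsequence has length 6, e.g. 4, 5, 28, 33, 40, 41.

6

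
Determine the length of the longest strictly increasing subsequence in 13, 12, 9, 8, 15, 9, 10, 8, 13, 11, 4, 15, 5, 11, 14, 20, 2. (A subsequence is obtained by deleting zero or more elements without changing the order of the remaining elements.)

Let dp[i] be the longest increasing subsequence ending at position i. Then dp = [1, 1, 1, 1, 2, 2, 3, 1, 4, 4, 1, 5, 2, 4, 5, 6, 1].
The maximum is 6; one witness is 8, 9, 10, 13, 15, 20 at positions 4,6,7,9,12,16.

6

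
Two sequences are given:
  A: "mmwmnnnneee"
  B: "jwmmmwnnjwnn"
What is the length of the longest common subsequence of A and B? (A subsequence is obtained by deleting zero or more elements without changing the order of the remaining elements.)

7

A longest common subsequence is mmwnnnn (length 7); the LCS DP confirms no longer common subsequence exists.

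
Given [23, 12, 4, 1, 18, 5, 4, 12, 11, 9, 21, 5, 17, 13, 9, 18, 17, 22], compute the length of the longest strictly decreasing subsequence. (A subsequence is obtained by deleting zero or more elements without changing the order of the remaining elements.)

One longest decreasing subsequence is 23, 18, 12, 11, 9, 5 (positions 1,5,8,9,10,12), of length 6; no longer one exists.

6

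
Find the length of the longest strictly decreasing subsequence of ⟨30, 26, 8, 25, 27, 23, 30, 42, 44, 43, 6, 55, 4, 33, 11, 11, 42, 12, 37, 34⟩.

6

Scanning left to right, the best length ending at each element is: 30→1, 26→2, 8→3, 25→3, 27→2, 23→4, 30→1, 42→1, 44→1, 43→2, 6→5, 55→1, 4→6, 33→3, 11→5, 11→5, 42→3, 12→5, 37→4, 34→5.
So the longest decreasing subsequence has length 6, e.g. 30, 26, 25, 23, 6, 4.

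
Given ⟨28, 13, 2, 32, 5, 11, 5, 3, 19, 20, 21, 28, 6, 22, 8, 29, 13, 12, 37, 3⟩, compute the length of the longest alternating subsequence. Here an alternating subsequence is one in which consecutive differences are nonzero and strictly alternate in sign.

Track the best alternating length ending on an up-step vs a down-step at each position: up/down = 1/1, 1/2, 1/2, 3/1, 3/4, 5/4, 3/6, 3/6, 7/4, 7/4, 7/4, 7/4, 7/8, 9/8, 9/10, 11/4, 11/12, 11/12, 13/1, 3/14.
The maximum over both is 14; one such subsequence is 28, 13, 32, 5, 11, 5, 19, 6, 22, 8, 29, 13, 37, 3.

14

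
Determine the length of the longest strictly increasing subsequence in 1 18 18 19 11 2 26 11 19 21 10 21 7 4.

5

Scanning left to right, the best length ending at each element is: 1→1, 18→2, 18→2, 19→3, 11→2, 2→2, 26→4, 11→3, 19→4, 21→5, 10→3, 21→5, 7→3, 4→3.
So the longest increasing subsequence has length 5, e.g. 1, 2, 11, 19, 21.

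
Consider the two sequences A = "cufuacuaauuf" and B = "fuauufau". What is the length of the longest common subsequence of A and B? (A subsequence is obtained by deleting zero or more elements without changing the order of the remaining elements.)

6

A longest common subsequence is fuauau (length 6); the LCS DP confirms no longer common subsequence exists.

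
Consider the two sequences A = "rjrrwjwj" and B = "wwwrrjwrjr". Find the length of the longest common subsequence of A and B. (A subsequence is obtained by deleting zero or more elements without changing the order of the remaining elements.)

Backtracking the LCS table gives one alignment: r (A3,B4) → r (A4,B5) → j (A6,B6) → w (A7,B7) → j (A8,B9).
So the longest common subsequence has length 5.

5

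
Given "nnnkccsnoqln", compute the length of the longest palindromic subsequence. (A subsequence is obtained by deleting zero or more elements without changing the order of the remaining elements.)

One longest palindromic subsequence is nnccnn (positions 1,3,5,6,8,12); it reads the same forward and backward, and the interval DP gives dp[1][12] = 6.

6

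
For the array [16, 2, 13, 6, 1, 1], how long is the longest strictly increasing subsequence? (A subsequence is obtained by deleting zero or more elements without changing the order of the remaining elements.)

2

Let dp[i] be the longest increasing subsequence ending at position i. Then dp = [1, 1, 2, 2, 1, 1].
The maximum is 2; one witness is 2, 13 at positions 2,3.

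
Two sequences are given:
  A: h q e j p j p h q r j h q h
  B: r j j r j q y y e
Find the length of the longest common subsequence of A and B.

A longest common subsequence is jjrjq (length 5); the LCS DP confirms no longer common subsequence exists.

5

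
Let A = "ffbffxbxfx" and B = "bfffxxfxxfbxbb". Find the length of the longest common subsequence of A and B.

A longest common subsequence is ffffxxfx (length 8); the LCS DP confirms no longer common subsequence exists.

8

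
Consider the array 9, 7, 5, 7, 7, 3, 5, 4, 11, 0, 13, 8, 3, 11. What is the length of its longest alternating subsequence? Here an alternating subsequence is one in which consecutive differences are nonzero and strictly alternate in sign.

A longest alternating subsequence is 9, 5, 7, 3, 5, 4, 11, 0, 13, 8, 11 (positions 1,3,4,6,7,8,9,10,11,12,14); its 10 consecutive differences strictly alternate in sign, and length 11 is optimal.

11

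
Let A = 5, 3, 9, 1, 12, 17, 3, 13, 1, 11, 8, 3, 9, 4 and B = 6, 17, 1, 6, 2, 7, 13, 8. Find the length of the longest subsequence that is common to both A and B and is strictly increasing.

2

For each value that appears in both, track the longest common increasing run ending there.
The best achievable length is 2; one witness is 1, 13 (A-positions 4,8, B-positions 3,7).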